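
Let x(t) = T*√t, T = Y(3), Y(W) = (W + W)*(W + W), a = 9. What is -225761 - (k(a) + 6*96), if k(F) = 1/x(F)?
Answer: -24444397/108 ≈ -2.2634e+5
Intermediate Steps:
Y(W) = 4*W² (Y(W) = (2*W)*(2*W) = 4*W²)
T = 36 (T = 4*3² = 4*9 = 36)
x(t) = 36*√t
k(F) = 1/(36*√F)
-225761 - (k(a) + 6*96) = -225761 - (1/(36*√9) + 6*96) = -225761 - ((1/36)*(⅓) + 576) = -225761 - (1/108 + 576) = -225761 - 1*62209/108 = -225761 - 62209/108 = -24444397/108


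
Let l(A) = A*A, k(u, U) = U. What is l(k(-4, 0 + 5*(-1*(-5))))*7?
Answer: 4375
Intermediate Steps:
l(A) = A**2
l(k(-4, 0 + 5*(-1*(-5))))*7 = (0 + 5*(-1*(-5)))**2*7 = (0 + 5*5)**2*7 = (0 + 25)**2*7 = 25**2*7 = 625*7 = 4375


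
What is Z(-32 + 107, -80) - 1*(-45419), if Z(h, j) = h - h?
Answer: 45419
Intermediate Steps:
Z(h, j) = 0
Z(-32 + 107, -80) - 1*(-45419) = 0 - 1*(-45419) = 0 + 45419 = 45419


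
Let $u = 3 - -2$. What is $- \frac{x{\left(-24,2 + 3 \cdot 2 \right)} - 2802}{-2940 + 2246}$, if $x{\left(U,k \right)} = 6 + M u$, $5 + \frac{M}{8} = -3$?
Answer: $- \frac{1558}{347} \approx -4.4899$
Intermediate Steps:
$M = -64$ ($M = -40 + 8 \left(-3\right) = -40 - 24 = -64$)
$u = 5$ ($u = 3 + 2 = 5$)
$x{\left(U,k \right)} = -314$ ($x{\left(U,k \right)} = 6 - 320 = -314$)
$- \frac{x{\left(-24,2 + 3 \cdot 2 \right)} - 2802}{-2940 + 2246} = - \frac{-314 - 2802}{-2940 + 2246} = - \frac{-3116}{-694} = - \frac{\left(-3116\right) \left(-1\right)}{694} = \left(-1\right) \frac{1558}{347} = - \frac{1558}{347}$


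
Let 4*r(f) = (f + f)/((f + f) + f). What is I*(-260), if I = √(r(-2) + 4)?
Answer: -650*√6/3 ≈ -530.72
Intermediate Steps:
r(f) = ⅙ (r(f) = ((f + f)/((f + f) + f))/4 = ((2*f)/(2*f + f))/4 = ((2*f)/((3*f)))/4 = ((2*f)*(1/(3*f)))/4 = (¼)*(⅔) = ⅙)
I = 5*√6/6 (I = √(⅙ + 4) = √(25/6) = 5*√6/6 ≈ 2.0412)
I*(-260) = (5*√6/6)*(-260) = -650*√6/3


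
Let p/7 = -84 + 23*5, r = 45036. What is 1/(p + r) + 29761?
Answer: 1346774534/45253 ≈ 29761.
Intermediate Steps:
p = 217 (p = 7*(-84 + 23*5) = 7*(-84 + 115) = 7*31 = 217)
1/(p + r) + 29761 = 1/(217 + 45036) + 29761 = 1/45253 + 29761 = 1346774534/45253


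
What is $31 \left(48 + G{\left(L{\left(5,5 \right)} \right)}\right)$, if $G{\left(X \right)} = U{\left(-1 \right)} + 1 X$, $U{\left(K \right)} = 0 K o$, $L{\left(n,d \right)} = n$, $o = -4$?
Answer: $1643$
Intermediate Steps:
$U{\left(K \right)} = 0$ ($U{\left(K \right)} = 0 K \left(-4\right) = 0 \left(-4\right) = 0$)
$G{\left(X \right)} = X$ ($G{\left(X \right)} = 0 + 1 X = 0 + X = X$)
$31 \left(48 + G{\left(L{\left(5,5 \right)} \right)}\right) = 31 \left(48 + 5\right) = 31 \cdot 53 = 1643$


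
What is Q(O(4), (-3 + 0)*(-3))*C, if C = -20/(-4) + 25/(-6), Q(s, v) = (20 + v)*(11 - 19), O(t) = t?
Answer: -580/3 ≈ -193.33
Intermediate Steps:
Q(s, v) = -160 - 8*v (Q(s, v) = (20 + v)*(-8) = -160 - 8*v)
C = ⅚ (C = -20*(-¼) + 25*(-⅙) = 5 - 25/6 = ⅚ ≈ 0.83333)
Q(O(4), (-3 + 0)*(-3))*C = (-160 - 8*(-3 + 0)*(-3))*(⅚) = (-160 - (-24)*(-3))*(⅚) = (-160 - 8*9)*(⅚) = (-160 - 72)*(⅚) = -232*⅚ = -580/3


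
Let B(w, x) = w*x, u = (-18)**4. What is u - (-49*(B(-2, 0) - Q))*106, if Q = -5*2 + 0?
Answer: 156916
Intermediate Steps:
u = 104976
Q = -10 (Q = -10 + 0 = -10)
u - (-49*(B(-2, 0) - Q))*106 = 104976 - (-49*(-2*0 - 1*(-10)))*106 = 104976 - (-49*(0 + 10))*106 = 104976 - (-49*10)*106 = 104976 - (-490)*106 = 104976 - 1*(-51940) = 104976 + 51940 = 156916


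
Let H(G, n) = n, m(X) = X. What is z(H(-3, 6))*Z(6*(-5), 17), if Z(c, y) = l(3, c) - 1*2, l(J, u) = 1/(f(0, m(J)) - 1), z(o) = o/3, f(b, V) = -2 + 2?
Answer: -6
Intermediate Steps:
f(b, V) = 0
z(o) = o/3 (z(o) = o*(⅓) = o/3)
l(J, u) = -1 (l(J, u) = 1/(0 - 1) = 1/(-1) = -1)
Z(c, y) = -3 (Z(c, y) = -1 - 1*2 = -1 - 2 = -3)
z(H(-3, 6))*Z(6*(-5), 17) = ((⅓)*6)*(-3) = 2*(-3) = -6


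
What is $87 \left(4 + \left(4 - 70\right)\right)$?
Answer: $-5394$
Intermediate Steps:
$87 \left(4 + \left(4 - 70\right)\right) = 87 \left(4 - 66\right) = 87 \left(-62\right) = -5394$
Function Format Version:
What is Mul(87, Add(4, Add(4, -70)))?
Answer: -5394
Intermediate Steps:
Mul(87, Add(4, Add(4, -70))) = Mul(87, Add(4, -66)) = Mul(87, -62) = -5394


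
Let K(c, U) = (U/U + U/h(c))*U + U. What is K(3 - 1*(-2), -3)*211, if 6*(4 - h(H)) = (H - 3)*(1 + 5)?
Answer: -633/2 ≈ -316.50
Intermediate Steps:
h(H) = 7 - H (h(H) = 4 - (H - 3)*(1 + 5)/6 = 4 - (-3 + H)*6/6 = 4 - (-18 + 6*H)/6 = 4 + (3 - H) = 7 - H)
K(c, U) = U + U*(1 + U/(7 - c)) (K(c, U) = (U/U + U/(7 - c))*U + U = (1 + U/(7 - c))*U + U = U*(1 + U/(7 - c)) + U = U + U*(1 + U/(7 - c)))
K(3 - 1*(-2), -3)*211 = -3*(-14 - 1*(-3) + 2*(3 - 1*(-2)))/(-7 + (3 - 1*(-2)))*211 = -3*(-14 + 3 + 2*(3 + 2))/(-7 + (3 + 2))*211 = -3*(-14 + 3 + 2*5)/(-7 + 5)*211 = -3*(-14 + 3 + 10)/(-2)*211 = -3*(-½)*(-1)*211 = -3/2*211 = -633/2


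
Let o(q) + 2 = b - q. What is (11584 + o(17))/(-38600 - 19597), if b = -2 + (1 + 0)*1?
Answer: -11564/58197 ≈ -0.19870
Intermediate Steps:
b = -1 (b = -2 + 1*1 = -2 + 1 = -1)
o(q) = -3 - q (o(q) = -2 + (-1 - q) = -3 - q)
(11584 + o(17))/(-38600 - 19597) = (11584 + (-3 - 1*17))/(-38600 - 19597) = (11584 + (-3 - 17))/(-58197) = (11584 - 20)*(-1/58197) = 11564*(-1/58197) = -11564/58197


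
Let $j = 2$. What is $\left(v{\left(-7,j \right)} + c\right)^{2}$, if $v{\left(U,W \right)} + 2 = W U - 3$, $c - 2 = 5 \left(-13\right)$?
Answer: $6724$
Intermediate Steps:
$c = -63$ ($c = 2 + 5 \left(-13\right) = 2 - 65 = -63$)
$v{\left(U,W \right)} = -5 + U W$ ($v{\left(U,W \right)} = -2 + \left(W U - 3\right) = -2 + \left(U W - 3\right) = -2 + \left(-3 + U W\right) = -5 + U W$)
$\left(v{\left(-7,j \right)} + c\right)^{2} = \left(\left(-5 - 14\right) - 63\right)^{2} = \left(-19 - 63\right)^{2} = \left(-82\right)^{2} = 6724$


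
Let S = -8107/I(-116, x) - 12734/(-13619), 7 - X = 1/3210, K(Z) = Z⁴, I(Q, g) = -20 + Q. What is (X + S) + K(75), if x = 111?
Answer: 94060037091632633/2972755320 ≈ 3.1641e+7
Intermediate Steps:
X = 22469/3210 (X = 7 - 1/3210 = 22469/3210 ≈ 6.9997)
S = 112141057/1852184 (S = -8107/(-20 - 116) - 12734/(-13619) = -8107/(-136) - 12734*(-1/13619) = -8107*(-1/136) + 12734/13619 = 8107/136 + 12734/13619 = 112141057/1852184 ≈ 60.545)
(X + S) + K(75) = (22469/3210 + 112141057/1852184) + 75⁴ = 200794757633/2972755320 + 31640625 = 94060037091632633/2972755320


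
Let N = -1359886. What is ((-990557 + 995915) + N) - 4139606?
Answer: -5494134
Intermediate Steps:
((-990557 + 995915) + N) - 4139606 = ((-990557 + 995915) - 1359886) - 4139606 = (5358 - 1359886) - 4139606 = -1354528 - 4139606 = -5494134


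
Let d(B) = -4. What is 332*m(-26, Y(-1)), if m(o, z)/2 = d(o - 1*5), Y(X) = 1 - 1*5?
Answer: -2656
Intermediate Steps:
Y(X) = -4 (Y(X) = 1 - 5 = -4)
m(o, z) = -8 (m(o, z) = 2*(-4) = -8)
332*m(-26, Y(-1)) = 332*(-8) = -2656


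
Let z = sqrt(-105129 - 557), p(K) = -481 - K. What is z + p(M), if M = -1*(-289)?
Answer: -770 + I*sqrt(105686) ≈ -770.0 + 325.09*I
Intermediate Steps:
M = 289
z = I*sqrt(105686) (z = sqrt(-105686) = I*sqrt(105686) ≈ 325.09*I)
z + p(M) = I*sqrt(105686) + (-481 - 1*289) = I*sqrt(105686) + (-481 - 289) = I*sqrt(105686) - 770 = -770 + I*sqrt(105686)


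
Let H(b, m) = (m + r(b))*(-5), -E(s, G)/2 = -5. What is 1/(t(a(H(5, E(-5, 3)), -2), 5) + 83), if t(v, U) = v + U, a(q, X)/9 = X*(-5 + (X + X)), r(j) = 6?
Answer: 1/250 ≈ 0.0040000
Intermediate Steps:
E(s, G) = 10 (E(s, G) = -2*(-5) = 10)
H(b, m) = -30 - 5*m (H(b, m) = (m + 6)*(-5) = (6 + m)*(-5) = -30 - 5*m)
a(q, X) = 9*X*(-5 + 2*X) (a(q, X) = 9*(X*(-5 + (X + X))) = 9*(X*(-5 + 2*X)) = 9*X*(-5 + 2*X))
t(v, U) = U + v
1/(t(a(H(5, E(-5, 3)), -2), 5) + 83) = 1/((5 + 9*(-2)*(-5 + 2*(-2))) + 83) = 1/((5 + 9*(-2)*(-5 - 4)) + 83) = 1/((5 + 9*(-2)*(-9)) + 83) = 1/((5 + 162) + 83) = 1/(167 + 83) = 1/250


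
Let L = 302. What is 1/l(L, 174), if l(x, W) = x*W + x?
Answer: 1/52850 ≈ 1.8921e-5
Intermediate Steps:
l(x, W) = x + W*x (l(x, W) = W*x + x = x + W*x)
1/l(L, 174) = 1/(302*(1 + 174)) = 1/(302*175) = 1/52850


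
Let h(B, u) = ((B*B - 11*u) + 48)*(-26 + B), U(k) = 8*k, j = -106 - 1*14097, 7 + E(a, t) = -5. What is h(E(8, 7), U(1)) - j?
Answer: 10251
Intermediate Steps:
E(a, t) = -12 (E(a, t) = -7 - 5 = -12)
j = -14203 (j = -106 - 14097 = -14203)
h(B, u) = (-26 + B)*(48 + B² - 11*u) (h(B, u) = ((B² - 11*u) + 48)*(-26 + B) = (48 + B² - 11*u)*(-26 + B) = (-26 + B)*(48 + B² - 11*u))
h(E(8, 7), U(1)) - j = (-1248 + (-12)³ - 26*(-12)² + 48*(-12) + 286*(8*1) - 11*(-12)*8*1) - 1*(-14203) = (-1248 - 1728 - 26*144 - 576 + 286*8 - 11*(-12)*8) + 14203 = (-1248 - 1728 - 3744 - 576 + 2288 + 1056) + 14203 = -3952 + 14203 = 10251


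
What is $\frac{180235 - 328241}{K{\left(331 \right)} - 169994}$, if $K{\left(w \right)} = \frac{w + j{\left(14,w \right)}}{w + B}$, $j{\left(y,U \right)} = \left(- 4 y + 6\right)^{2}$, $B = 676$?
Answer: $\frac{7844318}{9009533} \approx 0.87067$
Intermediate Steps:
$j{\left(y,U \right)} = \left(6 - 4 y\right)^{2}$
$K{\left(w \right)} = \frac{2500 + w}{676 + w}$ ($K{\left(w \right)} = \frac{w + 4 \left(-3 + 2 \cdot 14\right)^{2}}{w + 676} = \frac{w + 4 \left(-3 + 28\right)^{2}}{676 + w} = \frac{w + 4 \cdot 25^{2}}{676 + w} = \frac{w + 4 \cdot 625}{676 + w} = \frac{w + 2500}{676 + w} = \frac{2500 + w}{676 + w}$)
$\frac{180235 - 328241}{K{\left(331 \right)} - 169994} = \frac{180235 - 328241}{\frac{2500 + 331}{676 + 331} - 169994} = - \frac{148006}{\frac{1}{1007} \cdot 2831 - 169994} = - \frac{148006}{\frac{149}{53} - 169994} = - \frac{148006}{- \frac{9009533}{53}} = \left(-148006\right) \left(- \frac{53}{9009533}\right) = \frac{7844318}{9009533}$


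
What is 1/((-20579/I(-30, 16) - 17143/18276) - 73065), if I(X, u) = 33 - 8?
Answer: -456900/33759928879 ≈ -1.3534e-5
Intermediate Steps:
I(X, u) = 25
1/((-20579/I(-30, 16) - 17143/18276) - 73065) = 1/((-20579/25 - 17143/18276) - 73065) = 1/(-376530379/456900 - 73065) = 1/(-33759928879/456900) = -456900/33759928879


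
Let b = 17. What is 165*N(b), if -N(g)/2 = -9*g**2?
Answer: 858330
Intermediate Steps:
N(g) = 18*g**2 (N(g) = -(-18)*g**2 = 18*g**2)
165*N(b) = 165*(18*17**2) = 165*(18*289) = 165*5202 = 858330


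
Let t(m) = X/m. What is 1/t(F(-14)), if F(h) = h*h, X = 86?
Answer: 98/43 ≈ 2.2791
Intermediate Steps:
F(h) = h²
t(m) = 86/m
1/t(F(-14)) = 1/(86/((-14)²)) = 1/(86/196) = 1/(86*(1/196)) = 1/(43/98) = 98/43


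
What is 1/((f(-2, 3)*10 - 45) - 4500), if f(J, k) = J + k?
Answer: -1/4535 ≈ -0.00022051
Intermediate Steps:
1/((f(-2, 3)*10 - 45) - 4500) = 1/(((-2 + 3)*10 - 45) - 4500) = 1/((1*10 - 45) - 4500) = 1/((10 - 45) - 4500) = 1/(-35 - 4500) = 1/(-4535) = -1/4535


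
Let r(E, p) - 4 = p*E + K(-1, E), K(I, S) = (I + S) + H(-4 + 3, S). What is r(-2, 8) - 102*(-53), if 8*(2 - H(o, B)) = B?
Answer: 21573/4 ≈ 5393.3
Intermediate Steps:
H(o, B) = 2 - B/8
K(I, S) = 2 + I + 7*S/8 (K(I, S) = (I + S) + (2 - S/8) = 2 + I + 7*S/8)
r(E, p) = 5 + 7*E/8 + E*p (r(E, p) = 4 + (p*E + (2 - 1 + 7*E/8)) = 4 + (E*p + (1 + 7*E/8)) = 4 + (1 + 7*E/8 + E*p) = 5 + 7*E/8 + E*p)
r(-2, 8) - 102*(-53) = (5 + (7/8)*(-2) - 2*8) - 102*(-53) = (5 - 7/4 - 16) + 5406 = -51/4 + 5406 = 21573/4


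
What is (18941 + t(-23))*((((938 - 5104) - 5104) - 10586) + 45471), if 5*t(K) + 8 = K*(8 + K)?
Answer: 486900166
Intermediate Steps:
t(K) = -8/5 + K*(8 + K)/5 (t(K) = -8/5 + (K*(8 + K))/5 = -8/5 + K*(8 + K)/5)
(18941 + t(-23))*((((938 - 5104) - 5104) - 10586) + 45471) = (18941 + (-8/5 + (⅕)*(-23)² + (8/5)*(-23)))*((((938 - 5104) - 5104) - 10586) + 45471) = (18941 + (-8/5 + (⅕)*529 - 184/5))*(((-4166 - 5104) - 10586) + 45471) = (18941 + (-8/5 + 529/5 - 184/5))*((-9270 - 10586) + 45471) = (18941 + 337/5)*(-19856 + 45471) = (95042/5)*25615 = 486900166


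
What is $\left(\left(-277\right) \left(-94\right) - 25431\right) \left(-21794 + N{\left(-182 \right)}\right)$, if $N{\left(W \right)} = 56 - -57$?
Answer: $-13160367$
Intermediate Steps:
$N{\left(W \right)} = 113$ ($N{\left(W \right)} = 56 + 57 = 113$)
$\left(\left(-277\right) \left(-94\right) - 25431\right) \left(-21794 + N{\left(-182 \right)}\right) = \left(\left(-277\right) \left(-94\right) - 25431\right) \left(-21794 + 113\right) = \left(26038 - 25431\right) \left(-21681\right) = 607 \left(-21681\right) = -13160367$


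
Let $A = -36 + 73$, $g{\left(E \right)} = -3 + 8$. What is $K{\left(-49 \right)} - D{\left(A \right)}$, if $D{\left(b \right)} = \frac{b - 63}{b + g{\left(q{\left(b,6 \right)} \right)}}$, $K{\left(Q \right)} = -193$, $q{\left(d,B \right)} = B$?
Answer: $- \frac{4040}{21} \approx -192.38$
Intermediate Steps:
$g{\left(E \right)} = 5$
$A = 37$
$D{\left(b \right)} = \frac{-63 + b}{5 + b}$ ($D{\left(b \right)} = \frac{b - 63}{b + 5} = \frac{-63 + b}{5 + b}$)
$K{\left(-49 \right)} - D{\left(A \right)} = -193 - \frac{-63 + 37}{5 + 37} = -193 - \frac{1}{42} \left(-26\right) = -193 - - \frac{13}{21} = -193 + \frac{13}{21} = - \frac{4040}{21}$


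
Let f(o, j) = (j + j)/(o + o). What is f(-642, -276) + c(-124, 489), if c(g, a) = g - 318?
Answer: -47248/107 ≈ -441.57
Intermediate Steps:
c(g, a) = -318 + g
f(o, j) = j/o (f(o, j) = (2*j)/((2*o)) = (2*j)*(1/(2*o)) = j/o)
f(-642, -276) + c(-124, 489) = -276/(-642) + (-318 - 124) = -276*(-1/642) - 442 = 46/107 - 442 = -47248/107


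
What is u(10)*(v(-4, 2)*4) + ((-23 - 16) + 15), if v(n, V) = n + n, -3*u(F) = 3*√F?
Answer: -24 + 32*√10 ≈ 77.193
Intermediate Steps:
u(F) = -√F
v(n, V) = 2*n
u(10)*(v(-4, 2)*4) + ((-23 - 16) + 15) = (-√10)*((2*(-4))*4) + ((-23 - 16) + 15) = (-√10)*(-8*4) + (-39 + 15) = -√10*(-32) - 24 = 32*√10 - 24 = -24 + 32*√10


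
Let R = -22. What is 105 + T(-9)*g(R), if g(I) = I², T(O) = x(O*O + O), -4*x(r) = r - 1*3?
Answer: -8244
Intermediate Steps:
x(r) = ¾ - r/4 (x(r) = -(r - 1*3)/4 = -(r - 3)/4 = -(-3 + r)/4 = ¾ - r/4)
T(O) = ¾ - O/4 - O²/4 (T(O) = ¾ - (O*O + O)/4 = ¾ - (O² + O)/4 = ¾ - (O + O²)/4 = ¾ + (-O/4 - O²/4) = ¾ - O/4 - O²/4)
105 + T(-9)*g(R) = 105 + (¾ - ¼*(-9)*(1 - 9))*(-22)² = 105 + (¾ - ¼*(-9)*(-8))*484 = 105 + (¾ - 18)*484 = 105 - 69/4*484 = 105 - 8349 = -8244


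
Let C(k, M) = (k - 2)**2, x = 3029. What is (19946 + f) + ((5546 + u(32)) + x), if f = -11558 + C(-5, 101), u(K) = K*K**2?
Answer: 49780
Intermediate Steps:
u(K) = K**3
C(k, M) = (-2 + k)**2
f = -11509 (f = -11558 + (-2 - 5)**2 = -11558 + (-7)**2 = -11558 + 49 = -11509)
(19946 + f) + ((5546 + u(32)) + x) = (19946 - 11509) + ((5546 + 32**3) + 3029) = 8437 + ((5546 + 32768) + 3029) = 8437 + (38314 + 3029) = 8437 + 41343 = 49780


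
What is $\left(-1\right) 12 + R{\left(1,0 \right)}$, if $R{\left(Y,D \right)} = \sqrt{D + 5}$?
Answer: $-12 + \sqrt{5} \approx -9.7639$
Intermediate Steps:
$R{\left(Y,D \right)} = \sqrt{5 + D}$
$\left(-1\right) 12 + R{\left(1,0 \right)} = \left(-1\right) 12 + \sqrt{5 + 0} = -12 + \sqrt{5}$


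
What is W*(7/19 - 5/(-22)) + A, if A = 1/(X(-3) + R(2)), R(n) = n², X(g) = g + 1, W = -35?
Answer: -4253/209 ≈ -20.349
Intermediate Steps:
X(g) = 1 + g
A = ½ (A = 1/((1 - 3) + 2²) = 1/(-2 + 4) = 1/2 = ½ ≈ 0.50000)
W*(7/19 - 5/(-22)) + A = -35*(7/19 - 5/(-22)) + ½ = -35*(7*(1/19) - 5*(-1/22)) + ½ = -35*(7/19 + 5/22) + ½ = -35*249/418 + ½ = -8715/418 + ½ = -4253/209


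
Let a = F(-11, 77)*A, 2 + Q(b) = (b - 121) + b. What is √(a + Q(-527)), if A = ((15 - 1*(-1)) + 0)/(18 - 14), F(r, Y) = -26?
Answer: I*√1281 ≈ 35.791*I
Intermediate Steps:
A = 4 (A = ((15 + 1) + 0)/4 = (16 + 0)*(¼) = 16*(¼) = 4)
Q(b) = -123 + 2*b (Q(b) = -2 + ((b - 121) + b) = -2 + ((-121 + b) + b) = -2 + (-121 + 2*b) = -123 + 2*b)
a = -104 (a = -26*4 = -104)
√(a + Q(-527)) = √(-104 + (-123 + 2*(-527))) = √(-104 + (-123 - 1054)) = √(-104 - 1177) = √(-1281) = I*√1281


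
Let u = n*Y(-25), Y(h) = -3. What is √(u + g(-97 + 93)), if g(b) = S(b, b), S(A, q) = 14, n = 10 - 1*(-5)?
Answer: I*√31 ≈ 5.5678*I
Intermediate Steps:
n = 15 (n = 10 + 5 = 15)
g(b) = 14
u = -45 (u = 15*(-3) = -45)
√(u + g(-97 + 93)) = √(-45 + 14) = √(-31) = I*√31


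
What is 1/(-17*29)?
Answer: -1/493 ≈ -0.0020284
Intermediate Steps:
1/(-17*29) = 1/(-493) = -1/493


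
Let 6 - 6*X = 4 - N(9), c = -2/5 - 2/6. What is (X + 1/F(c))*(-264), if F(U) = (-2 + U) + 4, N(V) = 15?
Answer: -18172/19 ≈ -956.42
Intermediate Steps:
c = -11/15 (c = -2*1/5 - 2*1/6 = -2/5 - 1/3 = -11/15 ≈ -0.73333)
X = 17/6 (X = 1 - (4 - 1*15)/6 = 1 - (4 - 15)/6 = 1 - 1/6*(-11) = 1 + 11/6 = 17/6 ≈ 2.8333)
F(U) = 2 + U
(X + 1/F(c))*(-264) = (17/6 + 1/(2 - 11/15))*(-264) = (17/6 + 1/(19/15))*(-264) = (17/6 + 15/19)*(-264) = (413/114)*(-264) = -18172/19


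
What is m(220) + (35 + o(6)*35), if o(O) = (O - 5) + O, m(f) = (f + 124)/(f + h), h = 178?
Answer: 55892/199 ≈ 280.86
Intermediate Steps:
m(f) = (124 + f)/(178 + f) (m(f) = (f + 124)/(f + 178) = (124 + f)/(178 + f))
o(O) = -5 + 2*O (o(O) = (-5 + O) + O = -5 + 2*O)
m(220) + (35 + o(6)*35) = (124 + 220)/(178 + 220) + (35 + (-5 + 2*6)*35) = 344/398 + (35 + (-5 + 12)*35) = (1/398)*344 + (35 + 7*35) = 172/199 + (35 + 245) = 172/199 + 280 = 55892/199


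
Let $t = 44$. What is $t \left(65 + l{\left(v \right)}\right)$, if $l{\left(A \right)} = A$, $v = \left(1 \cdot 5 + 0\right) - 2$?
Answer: $2992$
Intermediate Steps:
$v = 3$ ($v = \left(5 + 0\right) - 2 = 5 - 2 = 3$)
$t \left(65 + l{\left(v \right)}\right) = 44 \left(65 + 3\right) = 44 \cdot 68 = 2992$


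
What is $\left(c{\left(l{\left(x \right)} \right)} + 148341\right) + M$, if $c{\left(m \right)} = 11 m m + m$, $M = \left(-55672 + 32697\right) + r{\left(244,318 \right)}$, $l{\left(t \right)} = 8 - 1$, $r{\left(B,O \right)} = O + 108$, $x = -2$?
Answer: $126338$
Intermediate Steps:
$r{\left(B,O \right)} = 108 + O$
$l{\left(t \right)} = 7$ ($l{\left(t \right)} = 8 - 1 = 7$)
$M = -22549$ ($M = \left(-55672 + 32697\right) + \left(108 + 318\right) = -22975 + 426 = -22549$)
$c{\left(m \right)} = m + 11 m^{2}$ ($c{\left(m \right)} = 11 m^{2} + m = m + 11 m^{2}$)
$\left(c{\left(l{\left(x \right)} \right)} + 148341\right) + M = \left(7 \left(1 + 11 \cdot 7\right) + 148341\right) - 22549 = \left(7 \left(1 + 77\right) + 148341\right) - 22549 = \left(7 \cdot 78 + 148341\right) - 22549 = \left(546 + 148341\right) - 22549 = 148887 - 22549 = 126338$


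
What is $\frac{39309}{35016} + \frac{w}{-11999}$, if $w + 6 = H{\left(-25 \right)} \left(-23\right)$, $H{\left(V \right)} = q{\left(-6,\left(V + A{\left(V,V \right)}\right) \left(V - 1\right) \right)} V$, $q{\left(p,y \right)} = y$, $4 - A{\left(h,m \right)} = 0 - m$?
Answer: $- \frac{7869541471}{140052328} \approx -56.19$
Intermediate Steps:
$A{\left(h,m \right)} = 4 + m$ ($A{\left(h,m \right)} = 4 - \left(0 - m\right) = 4 - - m = 4 + m$)
$H{\left(V \right)} = V \left(-1 + V\right) \left(4 + 2 V\right)$ ($H{\left(V \right)} = \left(V + \left(4 + V\right)\right) \left(V - 1\right) V = \left(4 + 2 V\right) \left(-1 + V\right) V = \left(-1 + V\right) \left(4 + 2 V\right) V = V \left(-1 + V\right) \left(4 + 2 V\right)$)
$w = 687694$ ($w = -6 + 2 \left(-25\right) \left(-2 - 25 + \left(-25\right)^{2}\right) \left(-23\right) = -6 + 2 \left(-25\right) \left(-2 - 25 + 625\right) \left(-23\right) = -6 + 2 \left(-25\right) 598 \left(-23\right) = -6 - -687700 = -6 + 687700 = 687694$)
$\frac{39309}{35016} + \frac{w}{-11999} = \frac{39309}{35016} + \frac{687694}{-11999} = 39309 \cdot \frac{1}{35016} + 687694 \left(- \frac{1}{11999}\right) = \frac{13103}{11672} - \frac{687694}{11999} = - \frac{7869541471}{140052328}$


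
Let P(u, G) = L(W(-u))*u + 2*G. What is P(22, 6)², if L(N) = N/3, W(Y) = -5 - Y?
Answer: 168100/9 ≈ 18678.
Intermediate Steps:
L(N) = N/3 (L(N) = N*(⅓) = N/3)
P(u, G) = 2*G + u*(-5/3 + u/3) (P(u, G) = ((-5 - (-1)*u)/3)*u + 2*G = ((-5 + u)/3)*u + 2*G = (-5/3 + u/3)*u + 2*G = u*(-5/3 + u/3) + 2*G = 2*G + u*(-5/3 + u/3))
P(22, 6)² = (2*6 + (⅓)*22*(-5 + 22))² = (12 + (⅓)*22*17)² = (12 + 374/3)² = (410/3)² = 168100/9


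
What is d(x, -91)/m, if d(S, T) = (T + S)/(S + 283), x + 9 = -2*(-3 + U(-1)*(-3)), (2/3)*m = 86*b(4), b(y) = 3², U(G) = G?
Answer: -50/159057 ≈ -0.00031435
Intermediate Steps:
b(y) = 9
m = 1161 (m = 3*(86*9)/2 = (3/2)*774 = 1161)
x = -9 (x = -9 - 2*(-3 - 1*(-3)) = -9 - 2*(-3 + 3) = -9 - 2*0 = -9 + 0 = -9)
d(S, T) = (S + T)/(283 + S)
d(x, -91)/m = ((-9 - 91)/(283 - 9))/1161 = (-100/274)*(1/1161) = ((1/274)*(-100))*(1/1161) = -50/137*1/1161 = -50/159057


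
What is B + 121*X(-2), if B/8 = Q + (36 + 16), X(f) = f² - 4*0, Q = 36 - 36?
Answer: 900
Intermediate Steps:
Q = 0
X(f) = f² (X(f) = f² + 0 = f²)
B = 416 (B = 8*(0 + (36 + 16)) = 8*(0 + 52) = 8*52 = 416)
B + 121*X(-2) = 416 + 121*(-2)² = 416 + 121*4 = 416 + 484 = 900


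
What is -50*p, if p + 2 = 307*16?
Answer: -245500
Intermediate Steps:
p = 4910 (p = -2 + 307*16 = -2 + 4912 = 4910)
-50*p = -50*4910 = -245500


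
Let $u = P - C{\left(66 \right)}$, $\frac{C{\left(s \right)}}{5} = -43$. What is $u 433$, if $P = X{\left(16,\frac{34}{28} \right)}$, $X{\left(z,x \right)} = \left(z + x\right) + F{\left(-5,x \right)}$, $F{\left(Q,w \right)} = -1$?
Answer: $\frac{1401621}{14} \approx 1.0012 \cdot 10^{5}$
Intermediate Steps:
$C{\left(s \right)} = -215$ ($C{\left(s \right)} = 5 \left(-43\right) = -215$)
$X{\left(z,x \right)} = -1 + x + z$ ($X{\left(z,x \right)} = \left(z + x\right) - 1 = \left(x + z\right) - 1 = -1 + x + z$)
$P = \frac{227}{14}$ ($P = -1 + \frac{34}{28} + 16 = -1 + 34 \cdot \frac{1}{28} + 16 = -1 + \frac{17}{14} + 16 = \frac{227}{14} \approx 16.214$)
$u = \frac{3237}{14}$ ($u = \frac{227}{14} - -215 = \frac{227}{14} + 215 = \frac{3237}{14} \approx 231.21$)
$u 433 = \frac{3237}{14} \cdot 433 = \frac{1401621}{14}$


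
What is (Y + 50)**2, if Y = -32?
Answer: 324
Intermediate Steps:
(Y + 50)**2 = (-32 + 50)**2 = 18**2 = 324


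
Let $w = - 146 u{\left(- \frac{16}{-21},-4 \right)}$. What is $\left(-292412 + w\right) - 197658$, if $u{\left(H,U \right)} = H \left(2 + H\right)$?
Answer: $- \frac{216256358}{441} \approx -4.9038 \cdot 10^{5}$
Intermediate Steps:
$w = - \frac{135488}{441}$ ($w = - 146 - \frac{16}{-21} \left(2 - \frac{16}{-21}\right) = - 146 \left(-16\right) \left(- \frac{1}{21}\right) \left(2 - - \frac{16}{21}\right) = - 146 \frac{16 \left(2 + \frac{16}{21}\right)}{21} = - 146 \cdot \frac{16}{21} \cdot \frac{58}{21} = \left(-146\right) \frac{928}{441} = - \frac{135488}{441} \approx -307.23$)
$\left(-292412 + w\right) - 197658 = \left(-292412 - \frac{135488}{441}\right) - 197658 = - \frac{129089180}{441} - 197658 = - \frac{216256358}{441}$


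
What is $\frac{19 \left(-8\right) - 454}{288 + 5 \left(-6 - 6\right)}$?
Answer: $- \frac{101}{38} \approx -2.6579$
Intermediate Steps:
$\frac{19 \left(-8\right) - 454}{288 + 5 \left(-6 - 6\right)} = \frac{-152 - 454}{288 + 5 \left(-12\right)} = - \frac{606}{288 - 60} = - \frac{606}{228} = \left(-606\right) \frac{1}{228} = - \frac{101}{38}$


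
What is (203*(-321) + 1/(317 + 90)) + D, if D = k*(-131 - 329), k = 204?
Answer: -64714220/407 ≈ -1.5900e+5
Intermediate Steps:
D = -93840 (D = 204*(-131 - 329) = 204*(-460) = -93840)
(203*(-321) + 1/(317 + 90)) + D = (203*(-321) + 1/(317 + 90)) - 93840 = (-65163 + 1/407) - 93840 = -26521340/407 - 93840 = -64714220/407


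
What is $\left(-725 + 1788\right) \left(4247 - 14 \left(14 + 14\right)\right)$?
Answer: $4097865$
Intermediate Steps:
$\left(-725 + 1788\right) \left(4247 - 14 \left(14 + 14\right)\right) = 1063 \left(4247 - 392\right) = 1063 \cdot 3855 = 4097865$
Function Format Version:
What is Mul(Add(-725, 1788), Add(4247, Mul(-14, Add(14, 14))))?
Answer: 4097865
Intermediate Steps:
Mul(Add(-725, 1788), Add(4247, Mul(-14, Add(14, 14)))) = Mul(1063, Add(4247, Mul(-14, 28))) = Mul(1063, Add(4247, -392)) = Mul(1063, 3855) = 4097865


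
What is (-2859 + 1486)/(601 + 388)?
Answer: -1373/989 ≈ -1.3883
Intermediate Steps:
(-2859 + 1486)/(601 + 388) = -1373/989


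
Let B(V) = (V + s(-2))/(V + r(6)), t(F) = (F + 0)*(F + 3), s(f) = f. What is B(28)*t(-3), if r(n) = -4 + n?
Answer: 0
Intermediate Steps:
t(F) = F*(3 + F)
B(V) = (-2 + V)/(2 + V) (B(V) = (V - 2)/(V + (-4 + 6)) = (-2 + V)/(V + 2) = (-2 + V)/(2 + V))
B(28)*t(-3) = ((-2 + 28)/(2 + 28))*(-3*(3 - 3)) = (26/30)*(-3*0) = ((1/30)*26)*0 = (13/15)*0 = 0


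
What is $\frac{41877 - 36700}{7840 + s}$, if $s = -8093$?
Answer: $- \frac{5177}{253} \approx -20.462$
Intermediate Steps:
$\frac{41877 - 36700}{7840 + s} = \frac{41877 - 36700}{7840 - 8093} = \frac{5177}{-253} = 5177 \left(- \frac{1}{253}\right) = - \frac{5177}{253}$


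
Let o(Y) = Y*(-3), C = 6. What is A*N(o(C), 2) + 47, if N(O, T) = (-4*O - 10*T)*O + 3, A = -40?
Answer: 37367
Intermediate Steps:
o(Y) = -3*Y
N(O, T) = 3 + O*(-10*T - 4*O) (N(O, T) = (-10*T - 4*O)*O + 3 = O*(-10*T - 4*O) + 3 = 3 + O*(-10*T - 4*O))
A*N(o(C), 2) + 47 = -40*(3 - 4*(-3*6)² - 10*(-3*6)*2) + 47 = -40*(3 - 4*(-18)² - 10*(-18)*2) + 47 = -40*(3 - 4*324 + 360) + 47 = -40*(3 - 1296 + 360) + 47 = -40*(-933) + 47 = 37320 + 47 = 37367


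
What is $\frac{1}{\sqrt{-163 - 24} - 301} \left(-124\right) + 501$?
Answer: $\frac{11380528}{22697} + \frac{31 i \sqrt{187}}{22697} \approx 501.41 + 0.018677 i$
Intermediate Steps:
$\frac{1}{\sqrt{-163 - 24} - 301} \left(-124\right) + 501 = \frac{1}{\sqrt{-187} - 301} \left(-124\right) + 501 = \frac{1}{i \sqrt{187} - 301} \left(-124\right) + 501 = \frac{1}{-301 + i \sqrt{187}} \left(-124\right) + 501 = - \frac{124}{-301 + i \sqrt{187}} + 501 = 501 - \frac{124}{-301 + i \sqrt{187}}$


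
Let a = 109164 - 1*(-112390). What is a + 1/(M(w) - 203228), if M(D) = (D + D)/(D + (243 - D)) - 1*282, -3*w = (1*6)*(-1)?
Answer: 10956493566761/49452926 ≈ 2.2155e+5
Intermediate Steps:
w = 2 (w = -1*6*(-1)/3 = -2*(-1) = -1/3*(-6) = 2)
M(D) = -282 + 2*D/243 (M(D) = (2*D)/243 - 282 = (2*D)*(1/243) - 282 = 2*D/243 - 282 = -282 + 2*D/243)
a = 221554 (a = 109164 + 112390 = 221554)
a + 1/(M(w) - 203228) = 221554 + 1/((-282 + (2/243)*2) - 203228) = 221554 + 1/((-282 + 4/243) - 203228) = 221554 + 1/(-68522/243 - 203228) = 221554 + 1/(-49452926/243) = 221554 - 243/49452926 = 10956493566761/49452926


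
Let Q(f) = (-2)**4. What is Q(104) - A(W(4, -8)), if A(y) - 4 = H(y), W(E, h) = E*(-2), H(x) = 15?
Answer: -3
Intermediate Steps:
W(E, h) = -2*E
A(y) = 19 (A(y) = 4 + 15 = 19)
Q(f) = 16
Q(104) - A(W(4, -8)) = 16 - 1*19 = 16 - 19 = -3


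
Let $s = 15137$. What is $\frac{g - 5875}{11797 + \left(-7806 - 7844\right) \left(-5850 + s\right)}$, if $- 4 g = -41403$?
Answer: $- \frac{17903}{581319012} \approx -3.0797 \cdot 10^{-5}$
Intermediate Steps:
$g = \frac{41403}{4}$ ($g = \left(- \frac{1}{4}\right) \left(-41403\right) = \frac{41403}{4} \approx 10351.0$)
$\frac{g - 5875}{11797 + \left(-7806 - 7844\right) \left(-5850 + s\right)} = \frac{\frac{41403}{4} - 5875}{11797 + \left(-7806 - 7844\right) \left(-5850 + 15137\right)} = \frac{17903}{4 \left(11797 - 145341550\right)} = \frac{17903}{4 \left(-145329753\right)} = \frac{17903}{4} \left(- \frac{1}{145329753}\right) = - \frac{17903}{581319012}$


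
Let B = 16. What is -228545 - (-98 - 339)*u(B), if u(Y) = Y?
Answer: -221553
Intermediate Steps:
-228545 - (-98 - 339)*u(B) = -228545 - (-98 - 339)*16 = -228545 - (-437)*16 = -228545 - 1*(-6992) = -228545 + 6992 = -221553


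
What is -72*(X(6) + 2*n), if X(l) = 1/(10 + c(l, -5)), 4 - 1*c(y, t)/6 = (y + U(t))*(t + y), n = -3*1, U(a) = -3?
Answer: 855/2 ≈ 427.50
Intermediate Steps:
n = -3
c(y, t) = 24 - 6*(-3 + y)*(t + y) (c(y, t) = 24 - 6*(y - 3)*(t + y) = 24 - 6*(-3 + y)*(t + y))
X(l) = 1/(-56 - 6*l² + 48*l) (X(l) = 1/(10 + (24 - 6*l² + 18*(-5) + 18*l - 6*(-5)*l)) = 1/(10 + (24 - 6*l² - 90 + 18*l + 30*l)) = 1/(10 + (-66 - 6*l² + 48*l)) = 1/(-56 - 6*l² + 48*l))
-72*(X(6) + 2*n) = -72*(-1/(56 - 48*6 + 6*6²) + 2*(-3)) = -72*(-1/(56 - 288 + 6*36) - 6) = -72*(-1/(56 - 288 + 216) - 6) = -72*(-1/(-16) - 6) = -72*(-1*(-1/16) - 6) = -72*(1/16 - 6) = -72*(-95/16) = 855/2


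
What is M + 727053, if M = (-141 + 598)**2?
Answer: 935902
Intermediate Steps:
M = 208849 (M = 457**2 = 208849)
M + 727053 = 208849 + 727053 = 935902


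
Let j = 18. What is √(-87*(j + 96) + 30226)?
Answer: 2*√5077 ≈ 142.51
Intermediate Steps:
√(-87*(j + 96) + 30226) = √(-87*(18 + 96) + 30226) = √(-87*114 + 30226) = √(-9918 + 30226) = √20308 = 2*√5077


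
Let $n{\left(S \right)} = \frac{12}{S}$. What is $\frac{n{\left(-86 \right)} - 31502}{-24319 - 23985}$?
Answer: $\frac{84662}{129817} \approx 0.65216$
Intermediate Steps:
$\frac{n{\left(-86 \right)} - 31502}{-24319 - 23985} = \frac{\frac{12}{-86} - 31502}{-24319 - 23985} = \frac{12 \left(- \frac{1}{86}\right) - 31502}{-48304} = \left(- \frac{6}{43} - 31502\right) \left(- \frac{1}{48304}\right) = \left(- \frac{1354592}{43}\right) \left(- \frac{1}{48304}\right) = \frac{84662}{129817}$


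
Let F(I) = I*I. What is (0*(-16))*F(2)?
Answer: 0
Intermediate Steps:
F(I) = I**2
(0*(-16))*F(2) = (0*(-16))*2**2 = 0*4 = 0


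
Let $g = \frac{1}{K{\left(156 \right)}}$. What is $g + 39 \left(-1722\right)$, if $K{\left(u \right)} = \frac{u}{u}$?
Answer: $-67157$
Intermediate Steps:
$K{\left(u \right)} = 1$
$g = 1$ ($g = 1^{-1} = 1$)
$g + 39 \left(-1722\right) = 1 + 39 \left(-1722\right) = 1 - 67158 = -67157$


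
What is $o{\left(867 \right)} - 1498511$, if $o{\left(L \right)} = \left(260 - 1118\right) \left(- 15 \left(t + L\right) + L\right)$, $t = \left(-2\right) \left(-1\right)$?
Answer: $8941633$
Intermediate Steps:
$t = 2$
$o{\left(L \right)} = 25740 + 12012 L$ ($o{\left(L \right)} = \left(260 - 1118\right) \left(- 15 \left(2 + L\right) + L\right) = - 858 \left(\left(-30 - 15 L\right) + L\right) = - 858 \left(-30 - 14 L\right) = 25740 + 12012 L$)
$o{\left(867 \right)} - 1498511 = \left(25740 + 12012 \cdot 867\right) - 1498511 = \left(25740 + 10414404\right) - 1498511 = 10440144 - 1498511 = 8941633$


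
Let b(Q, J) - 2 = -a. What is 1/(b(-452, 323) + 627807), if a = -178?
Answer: 1/627987 ≈ 1.5924e-6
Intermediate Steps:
b(Q, J) = 180 (b(Q, J) = 2 - 1*(-178) = 2 + 178 = 180)
1/(b(-452, 323) + 627807) = 1/(180 + 627807) = 1/627987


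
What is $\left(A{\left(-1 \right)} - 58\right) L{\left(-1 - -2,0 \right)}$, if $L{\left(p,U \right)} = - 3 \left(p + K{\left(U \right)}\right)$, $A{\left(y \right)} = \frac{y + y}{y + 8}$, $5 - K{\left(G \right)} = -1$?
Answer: $1224$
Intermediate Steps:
$K{\left(G \right)} = 6$ ($K{\left(G \right)} = 5 - -1 = 5 + 1 = 6$)
$A{\left(y \right)} = \frac{2 y}{8 + y}$
$L{\left(p,U \right)} = -18 - 3 p$ ($L{\left(p,U \right)} = - 3 \left(p + 6\right) = - 3 \left(6 + p\right) = -18 - 3 p$)
$\left(A{\left(-1 \right)} - 58\right) L{\left(-1 - -2,0 \right)} = \left(2 \left(-1\right) \frac{1}{8 - 1} - 58\right) \left(-18 - 3 \left(-1 - -2\right)\right) = \left(2 \left(-1\right) \frac{1}{7} - 58\right) \left(-18 - 3 \left(-1 + 2\right)\right) = \left(2 \left(-1\right) \frac{1}{7} - 58\right) \left(-18 - 3\right) = \left(- \frac{2}{7} - 58\right) \left(-18 - 3\right) = \left(- \frac{408}{7}\right) \left(-21\right) = 1224$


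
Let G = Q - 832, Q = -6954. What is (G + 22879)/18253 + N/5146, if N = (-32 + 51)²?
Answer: 84257911/93929938 ≈ 0.89703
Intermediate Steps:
G = -7786 (G = -6954 - 832 = -7786)
N = 361 (N = 19² = 361)
(G + 22879)/18253 + N/5146 = (-7786 + 22879)/18253 + 361/5146 = 15093*(1/18253) + 361*(1/5146) = 15093/18253 + 361/5146 = 84257911/93929938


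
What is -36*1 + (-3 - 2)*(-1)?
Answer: -31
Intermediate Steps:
-36*1 + (-3 - 2)*(-1) = -36 - 5*(-1) = -36 + 5 = -31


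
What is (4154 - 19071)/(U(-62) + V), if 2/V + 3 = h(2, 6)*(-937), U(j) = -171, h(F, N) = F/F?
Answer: 7010990/80371 ≈ 87.233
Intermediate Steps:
h(F, N) = 1
V = -1/470 (V = 2/(-3 + 1*(-937)) = 2/(-3 - 937) = 2/(-940) = 2*(-1/940) = -1/470 ≈ -0.0021277)
(4154 - 19071)/(U(-62) + V) = (4154 - 19071)/(-171 - 1/470) = -14917/(-80371/470) = -14917*(-470/80371) = 7010990/80371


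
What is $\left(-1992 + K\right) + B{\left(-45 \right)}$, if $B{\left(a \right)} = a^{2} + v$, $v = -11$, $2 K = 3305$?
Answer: $\frac{3349}{2} \approx 1674.5$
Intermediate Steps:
$K = \frac{3305}{2}$ ($K = \frac{1}{2} \cdot 3305 = \frac{3305}{2} \approx 1652.5$)
$B{\left(a \right)} = -11 + a^{2}$ ($B{\left(a \right)} = a^{2} - 11 = -11 + a^{2}$)
$\left(-1992 + K\right) + B{\left(-45 \right)} = \left(-1992 + \frac{3305}{2}\right) - \left(11 - \left(-45\right)^{2}\right) = - \frac{679}{2} + \left(-11 + 2025\right) = - \frac{679}{2} + 2014 = \frac{3349}{2}$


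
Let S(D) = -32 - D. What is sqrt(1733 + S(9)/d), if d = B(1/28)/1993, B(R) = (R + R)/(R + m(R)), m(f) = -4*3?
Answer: sqrt(54754642)/2 ≈ 3699.8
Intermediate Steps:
m(f) = -12
B(R) = 2*R/(-12 + R) (B(R) = (R + R)/(R - 12) = (2*R)/(-12 + R) = 2*R/(-12 + R))
d = -2/667655 (d = (2/(28*(-12 + 1/28)))/1993 = (2*(1/28)/(-12 + 1/28))*(1/1993) = (2*(1/28)/(-335/28))*(1/1993) = (2*(1/28)*(-28/335))*(1/1993) = -2/335*1/1993 = -2/667655 ≈ -2.9956e-6)
sqrt(1733 + S(9)/d) = sqrt(1733 + (-32 - 1*9)/(-2/667655)) = sqrt(1733 + (-32 - 9)*(-667655/2)) = sqrt(1733 - 41*(-667655/2)) = sqrt(1733 + 27373855/2) = sqrt(27377321/2) = sqrt(54754642)/2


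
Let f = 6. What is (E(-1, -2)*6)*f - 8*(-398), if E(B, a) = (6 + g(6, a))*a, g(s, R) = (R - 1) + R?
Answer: 3112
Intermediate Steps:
g(s, R) = -1 + 2*R (g(s, R) = (-1 + R) + R = -1 + 2*R)
E(B, a) = a*(5 + 2*a) (E(B, a) = (6 + (-1 + 2*a))*a = (5 + 2*a)*a = a*(5 + 2*a))
(E(-1, -2)*6)*f - 8*(-398) = (-2*(5 + 2*(-2))*6)*6 - 8*(-398) = (-2*(5 - 4)*6)*6 + 3184 = (-2*1*6)*6 + 3184 = -2*6*6 + 3184 = -12*6 + 3184 = -72 + 3184 = 3112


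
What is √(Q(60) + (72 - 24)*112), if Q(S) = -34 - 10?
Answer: 2*√1333 ≈ 73.021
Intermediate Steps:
Q(S) = -44
√(Q(60) + (72 - 24)*112) = √(-44 + (72 - 24)*112) = √(-44 + 48*112) = √(-44 + 5376) = √5332 = 2*√1333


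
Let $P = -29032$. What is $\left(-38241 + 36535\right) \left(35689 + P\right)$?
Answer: $-11356842$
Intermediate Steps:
$\left(-38241 + 36535\right) \left(35689 + P\right) = \left(-38241 + 36535\right) \left(35689 - 29032\right) = \left(-1706\right) 6657 = -11356842$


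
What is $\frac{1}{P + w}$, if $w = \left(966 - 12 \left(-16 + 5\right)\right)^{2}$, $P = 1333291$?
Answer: $\frac{1}{2538895} \approx 3.9387 \cdot 10^{-7}$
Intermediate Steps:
$w = 1205604$ ($w = \left(966 - -132\right)^{2} = \left(966 + 132\right)^{2} = 1098^{2} = 1205604$)
$\frac{1}{P + w} = \frac{1}{1333291 + 1205604} = \frac{1}{2538895}$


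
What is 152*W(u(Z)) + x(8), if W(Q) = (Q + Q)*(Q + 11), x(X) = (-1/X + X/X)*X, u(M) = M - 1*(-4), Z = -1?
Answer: 12775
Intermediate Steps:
u(M) = 4 + M (u(M) = M + 4 = 4 + M)
x(X) = X*(1 - 1/X) (x(X) = (-1/X + 1)*X = (1 - 1/X)*X = X*(1 - 1/X))
W(Q) = 2*Q*(11 + Q) (W(Q) = (2*Q)*(11 + Q) = 2*Q*(11 + Q))
152*W(u(Z)) + x(8) = 152*(2*(4 - 1)*(11 + (4 - 1))) + (-1 + 8) = 152*(2*3*(11 + 3)) + 7 = 152*(2*3*14) + 7 = 152*84 + 7 = 12768 + 7 = 12775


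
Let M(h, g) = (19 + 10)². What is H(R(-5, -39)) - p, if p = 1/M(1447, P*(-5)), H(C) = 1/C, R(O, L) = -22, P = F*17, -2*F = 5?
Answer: -863/18502 ≈ -0.046644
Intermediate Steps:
F = -5/2 (F = -½*5 = -5/2 ≈ -2.5000)
P = -85/2 (P = -5/2*17 = -85/2 ≈ -42.500)
M(h, g) = 841 (M(h, g) = 29² = 841)
p = 1/841 ≈ 0.0011891
H(R(-5, -39)) - p = 1/(-22) - 1*1/841 = -1/22 - 1/841 = -863/18502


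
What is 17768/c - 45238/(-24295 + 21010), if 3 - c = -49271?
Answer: 1143712546/80932545 ≈ 14.132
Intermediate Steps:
c = 49274 (c = 3 - 1*(-49271) = 3 + 49271 = 49274)
17768/c - 45238/(-24295 + 21010) = 17768/49274 - 45238/(-24295 + 21010) = 17768*(1/49274) - 45238/(-3285) = 8884/24637 - 45238*(-1/3285) = 8884/24637 + 45238/3285 = 1143712546/80932545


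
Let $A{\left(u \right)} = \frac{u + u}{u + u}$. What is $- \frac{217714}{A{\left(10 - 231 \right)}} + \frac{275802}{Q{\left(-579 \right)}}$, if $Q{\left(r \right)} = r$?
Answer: $- \frac{42110736}{193} \approx -2.1819 \cdot 10^{5}$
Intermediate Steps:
$A{\left(u \right)} = 1$ ($A{\left(u \right)} = \frac{2 u}{2 u} = 2 u \frac{1}{2 u} = 1$)
$- \frac{217714}{A{\left(10 - 231 \right)}} + \frac{275802}{Q{\left(-579 \right)}} = - \frac{217714}{1} + \frac{275802}{-579} = \left(-217714\right) 1 + 275802 \left(- \frac{1}{579}\right) = -217714 - \frac{91934}{193} = - \frac{42110736}{193}$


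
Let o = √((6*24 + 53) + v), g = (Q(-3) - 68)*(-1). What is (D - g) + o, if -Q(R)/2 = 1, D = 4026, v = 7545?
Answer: 3956 + 7*√158 ≈ 4044.0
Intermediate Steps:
Q(R) = -2 (Q(R) = -2*1 = -2)
g = 70 (g = (-2 - 68)*(-1) = -70*(-1) = 70)
o = 7*√158 (o = √((6*24 + 53) + 7545) = √((144 + 53) + 7545) = √(197 + 7545) = √7742 = 7*√158 ≈ 87.989)
(D - g) + o = (4026 - 1*70) + 7*√158 = (4026 - 70) + 7*√158 = 3956 + 7*√158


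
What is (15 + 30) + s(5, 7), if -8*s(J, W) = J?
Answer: 355/8 ≈ 44.375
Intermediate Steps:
s(J, W) = -J/8
(15 + 30) + s(5, 7) = (15 + 30) - ⅛*5 = 45 - 5/8 = 355/8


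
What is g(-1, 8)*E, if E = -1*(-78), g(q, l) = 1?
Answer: 78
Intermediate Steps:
E = 78
g(-1, 8)*E = 1*78 = 78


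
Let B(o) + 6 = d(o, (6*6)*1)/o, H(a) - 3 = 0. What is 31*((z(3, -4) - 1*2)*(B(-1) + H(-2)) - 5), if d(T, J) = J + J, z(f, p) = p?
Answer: 13795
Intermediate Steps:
H(a) = 3 (H(a) = 3 + 0 = 3)
d(T, J) = 2*J
B(o) = -6 + 72/o (B(o) = -6 + (2*((6*6)*1))/o = -6 + (2*(36*1))/o = -6 + (2*36)/o = -6 + 72/o)
31*((z(3, -4) - 1*2)*(B(-1) + H(-2)) - 5) = 31*((-4 - 1*2)*((-6 + 72/(-1)) + 3) - 5) = 31*((-4 - 2)*((-6 + 72*(-1)) + 3) - 5) = 31*(-6*((-6 - 72) + 3) - 5) = 31*(-6*(-78 + 3) - 5) = 31*(-6*(-75) - 5) = 31*(450 - 5) = 31*445 = 13795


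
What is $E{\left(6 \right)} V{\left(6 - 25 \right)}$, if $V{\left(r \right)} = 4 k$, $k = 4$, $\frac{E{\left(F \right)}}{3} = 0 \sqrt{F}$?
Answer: $0$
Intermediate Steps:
$E{\left(F \right)} = 0$ ($E{\left(F \right)} = 3 \cdot 0 \sqrt{F} = 3 \cdot 0 = 0$)
$V{\left(r \right)} = 16$ ($V{\left(r \right)} = 4 \cdot 4 = 16$)
$E{\left(6 \right)} V{\left(6 - 25 \right)} = 0 \cdot 16 = 0$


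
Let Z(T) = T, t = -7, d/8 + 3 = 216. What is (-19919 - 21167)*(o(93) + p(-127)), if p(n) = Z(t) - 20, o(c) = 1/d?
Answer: 945121801/852 ≈ 1.1093e+6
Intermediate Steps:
d = 1704 (d = -24 + 8*216 = -24 + 1728 = 1704)
o(c) = 1/1704
p(n) = -27 (p(n) = -7 - 20 = -27)
(-19919 - 21167)*(o(93) + p(-127)) = (-19919 - 21167)*(1/1704 - 27) = -41086*(-46007/1704) = 945121801/852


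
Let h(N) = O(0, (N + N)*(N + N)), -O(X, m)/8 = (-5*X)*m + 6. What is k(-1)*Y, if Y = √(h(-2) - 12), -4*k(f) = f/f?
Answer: -I*√15/2 ≈ -1.9365*I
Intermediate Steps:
O(X, m) = -48 + 40*X*m (O(X, m) = -8*((-5*X)*m + 6) = -8*(-5*X*m + 6) = -8*(6 - 5*X*m) = -48 + 40*X*m)
h(N) = -48 (h(N) = -48 + 40*0*((N + N)*(N + N)) = -48 + 40*0*((2*N)*(2*N)) = -48 + 40*0*(4*N²) = -48 + 0 = -48)
k(f) = -¼ (k(f) = -f/(4*f) = -¼*1 = -¼)
Y = 2*I*√15 (Y = √(-48 - 12) = √(-60) = 2*I*√15 ≈ 7.746*I)
k(-1)*Y = -I*√15/2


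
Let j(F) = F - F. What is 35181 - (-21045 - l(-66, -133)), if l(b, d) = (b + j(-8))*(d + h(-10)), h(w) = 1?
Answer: 64938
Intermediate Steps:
j(F) = 0
l(b, d) = b*(1 + d) (l(b, d) = (b + 0)*(d + 1) = b*(1 + d))
35181 - (-21045 - l(-66, -133)) = 35181 - (-21045 - (-66)*(1 - 133)) = 35181 - (-21045 - (-66)*(-132)) = 35181 - (-21045 - 1*8712) = 35181 - (-21045 - 8712) = 35181 - 1*(-29757) = 35181 + 29757 = 64938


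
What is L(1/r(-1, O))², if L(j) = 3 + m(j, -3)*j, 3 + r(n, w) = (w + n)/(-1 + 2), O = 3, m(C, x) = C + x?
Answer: 49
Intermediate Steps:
r(n, w) = -3 + n + w (r(n, w) = -3 + (w + n)/(-1 + 2) = -3 + (n + w)/1 = -3 + (n + w)*1 = -3 + (n + w) = -3 + n + w)
L(j) = 3 + j*(-3 + j) (L(j) = 3 + (j - 3)*j = 3 + (-3 + j)*j = 3 + j*(-3 + j))
L(1/r(-1, O))² = (3 + (-3 + 1/(-3 - 1 + 3))/(-3 - 1 + 3))² = (3 + (-3 + 1/(-1))/(-1))² = (3 - (-3 - 1))² = (3 - 1*(-4))² = (3 + 4)² = 7² = 49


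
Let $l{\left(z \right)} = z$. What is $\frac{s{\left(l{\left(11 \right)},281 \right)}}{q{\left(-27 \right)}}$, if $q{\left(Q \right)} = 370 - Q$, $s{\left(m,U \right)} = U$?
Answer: $\frac{281}{397} \approx 0.70781$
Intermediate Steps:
$\frac{s{\left(l{\left(11 \right)},281 \right)}}{q{\left(-27 \right)}} = \frac{281}{370 - -27} = \frac{281}{370 + 27} = \frac{281}{397}$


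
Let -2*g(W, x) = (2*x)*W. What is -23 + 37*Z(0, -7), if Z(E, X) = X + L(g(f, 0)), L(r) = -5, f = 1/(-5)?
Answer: -467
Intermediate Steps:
f = -⅕ (f = 1*(-⅕) = -⅕ ≈ -0.20000)
g(W, x) = -W*x (g(W, x) = -2*x*W/2 = -W*x)
Z(E, X) = -5 + X (Z(E, X) = X - 5 = -5 + X)
-23 + 37*Z(0, -7) = -23 + 37*(-5 - 7) = -23 + 37*(-12) = -23 - 444 = -467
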